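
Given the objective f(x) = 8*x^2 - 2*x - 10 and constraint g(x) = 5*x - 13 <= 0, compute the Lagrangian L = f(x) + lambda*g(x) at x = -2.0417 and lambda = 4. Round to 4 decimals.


Step 1: Evaluate f(x).
f(-2.0417) = 8*(-2.0417)^2 - 2*(-2.0417) - 10 = 27.4317
Step 2: Evaluate g(x).
g(-2.0417) = 5*-2.0417 - 13 = -23.2085
Step 3: Compute Lagrangian.
L = 27.4317 + 4*-23.2085 = -65.4023


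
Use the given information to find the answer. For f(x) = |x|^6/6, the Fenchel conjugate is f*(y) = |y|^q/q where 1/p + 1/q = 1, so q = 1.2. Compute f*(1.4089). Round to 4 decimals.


The conjugate exponent q satisfies 1/p + 1/q = 1.
p = 6, so q = 6/(6 - 1) = 1.2
|y|^q = 1.4089^1.2 = 1.5089
f*(1.4089) = 1.5089 / 1.2 = 1.2574


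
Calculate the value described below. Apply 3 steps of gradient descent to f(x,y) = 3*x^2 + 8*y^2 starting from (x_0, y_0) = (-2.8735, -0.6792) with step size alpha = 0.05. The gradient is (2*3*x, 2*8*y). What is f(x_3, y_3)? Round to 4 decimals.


Gradient descent on f(x,y) = 3*x^2 + 8*y^2.
Starting point: (-2.8735, -0.6792), alpha = 0.05
Step 1: grad_x = 2*3*-2.8735 = -17.241, grad_y = 2*8*-0.6792 = -10.8672
  x_1 = -2.8735 - 0.05*-17.241 = -2.0115
  y_1 = -0.6792 - 0.05*-10.8672 = -0.1358
Step 2: grad_x = 2*3*-2.0115 = -12.0687, grad_y = 2*8*-0.1358 = -2.1734
  x_2 = -2.0115 - 0.05*-12.0687 = -1.408
  y_2 = -0.1358 - 0.05*-2.1734 = -0.0272
Step 3: grad_x = 2*3*-1.408 = -8.4481, grad_y = 2*8*-0.0272 = -0.4347
  x_3 = -1.408 - 0.05*-8.4481 = -0.9856
  y_3 = -0.0272 - 0.05*-0.4347 = -0.0054
f(-0.9856, -0.0054) = 3*(-0.9856)^2 + 8*(-0.0054)^2 = 2.9145


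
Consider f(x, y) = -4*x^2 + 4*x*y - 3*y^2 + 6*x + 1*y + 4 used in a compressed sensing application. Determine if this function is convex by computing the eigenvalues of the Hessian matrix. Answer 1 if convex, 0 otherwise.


The Hessian of f(x,y) = -4*x^2 + 4*x*y - 3*y^2 + 6*x + 1*y + 4 is:
H = [[-8, 4], [4, -6]]
Trace = -8 - 6 = -14
Determinant = -8*-6 - (4)^2 = 32
Discriminant = (-14)^2 - 4*32 = 68.0
Eigenvalues: lambda_1 = -11.1231, lambda_2 = -2.8769
The function is not convex.

0


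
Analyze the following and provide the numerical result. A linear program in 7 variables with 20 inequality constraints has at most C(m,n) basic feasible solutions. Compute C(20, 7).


Each vertex corresponds to some choice of n active constraints out of m, so the number of vertices is at most C(m, n) = m! / (n!(m-n)!).
m = 20, n = 7
Numerator: 20 * 19 * 18 * 17 * 16 * 15 * 14
Denominator: 7! = 5040
C(20, 7) = 77520


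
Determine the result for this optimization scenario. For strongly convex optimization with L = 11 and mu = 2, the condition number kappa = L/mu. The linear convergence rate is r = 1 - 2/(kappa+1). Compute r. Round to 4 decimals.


Step 1: Compute the condition number.
kappa = L/mu = 11/2 = 5.5
Step 2: Compute the convergence rate.
r = 1 - 2/(kappa + 1) = 1 - 2*mu/(L + mu) = (L - mu)/(L + mu) = 9/13 = 0.6923


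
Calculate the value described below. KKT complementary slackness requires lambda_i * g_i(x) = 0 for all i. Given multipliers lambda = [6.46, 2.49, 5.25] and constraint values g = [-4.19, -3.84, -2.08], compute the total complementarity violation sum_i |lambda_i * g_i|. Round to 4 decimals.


KKT complementary slackness check:
lambda_1 * g_1 = 6.46 * -4.19 = -27.0674
lambda_2 * g_2 = 2.49 * -3.84 = -9.5616
lambda_3 * g_3 = 5.25 * -2.08 = -10.92
Total violation = 27.0674 + 9.5616 + 10.92 = 47.549


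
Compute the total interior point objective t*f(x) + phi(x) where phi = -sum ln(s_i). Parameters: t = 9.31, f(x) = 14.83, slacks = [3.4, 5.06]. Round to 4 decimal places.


Step 1: Compute log-barrier.
ln values: [1.2238, 1.6214]
phi = -(1.2238 + 1.6214) = -2.8451
Step 2: Compute augmented objective.
t*f(x) = 9.31*14.83 = 138.0673
Total = 138.0673 - 2.8451 = 135.2222


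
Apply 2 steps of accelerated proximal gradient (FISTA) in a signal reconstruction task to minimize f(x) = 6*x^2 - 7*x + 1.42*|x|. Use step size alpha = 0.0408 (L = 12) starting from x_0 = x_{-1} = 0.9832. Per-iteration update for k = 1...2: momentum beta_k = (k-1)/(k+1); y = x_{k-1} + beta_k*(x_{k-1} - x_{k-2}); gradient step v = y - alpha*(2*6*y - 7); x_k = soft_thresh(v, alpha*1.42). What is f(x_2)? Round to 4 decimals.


FISTA on f(x) = 6*x^2 - 7*x + 1.42*|x|
L = 12, alpha = 0.0408
Iteration 1: beta = 0.0, y = 0.9832 + 0.0*(0.9832 - 0.9832) = 0.9832
  grad(y) = 4.7984, v = y - alpha*grad = 0.7874
  prox(v) = soft_thresh(0.7874, 0.0579) = 0.7295
Iteration 2: beta = 0.3333, y = 0.7295 + 0.3333*(0.7295 - 0.9832) = 0.6449
  grad(y) = 0.739, v = y - alpha*grad = 0.6148
  prox(v) = soft_thresh(0.6148, 0.0579) = 0.5568
f(x_2) = 6*0.5568^2 - 7*0.5568 + 1.42*|0.5568| = -1.2468


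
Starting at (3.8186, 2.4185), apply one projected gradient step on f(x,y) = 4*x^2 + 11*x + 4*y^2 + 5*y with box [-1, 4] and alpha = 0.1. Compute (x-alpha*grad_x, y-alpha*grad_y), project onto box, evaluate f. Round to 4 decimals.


Step 1: Compute gradient at (3.8186, 2.4185).
grad_x = 2*4*3.8186 + 11 = 41.5488
grad_y = 2*4*2.4185 + 5 = 24.348
Step 2: Gradient step.
x_raw = 3.8186 - 0.1*41.5488 = -0.3363
y_raw = 2.4185 - 0.1*24.348 = -0.0163
Step 3: Project onto [-1, 4].
x_proj = clip(-0.3363) = -0.3363
y_proj = clip(-0.0163) = -0.0163
Step 4: Evaluate f.
f(-0.3363, -0.0163) = -3.3272


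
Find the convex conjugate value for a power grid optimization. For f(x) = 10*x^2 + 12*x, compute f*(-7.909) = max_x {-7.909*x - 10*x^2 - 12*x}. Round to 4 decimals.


f*(y) = sup_x {y*x - a*x^2 - b*x} = sup_x {(y-b)*x - a*x^2}
FOC: (y - b) - 2a*x = 0 => x* = (y - b)/(2a)
x* = (-7.909 - 12)/(2*10) = -0.9955
f*(-7.909) = (y-b)^2/(4a) = (-7.909 - 12)^2/(4*10)
= 396.3683/40 = 9.9092


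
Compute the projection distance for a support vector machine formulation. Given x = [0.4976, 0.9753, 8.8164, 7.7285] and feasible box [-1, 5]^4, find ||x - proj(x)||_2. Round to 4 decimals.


Project each component onto [-1, 5].
clip(0.4976) = 0.4976, clip(0.9753) = 0.9753, clip(8.8164) = 5.0, clip(7.7285) = 5.0
Projection = [0.4976, 0.9753, 5.0, 5.0]
Squared diffs: [0.0, 0.0, 14.5649, 7.4447]
Distance = sqrt(22.0096) = 4.6914


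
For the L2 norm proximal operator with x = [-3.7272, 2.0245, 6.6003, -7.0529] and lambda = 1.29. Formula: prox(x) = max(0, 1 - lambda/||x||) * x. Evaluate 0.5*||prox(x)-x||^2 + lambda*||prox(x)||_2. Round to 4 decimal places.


Step 1: Compute ||x||.
||x|| = 10.5498
Step 2: Compute scaling factor.
scale = max(0, 1 - 1.29/10.5498) = 0.8777
Step 3: prox(x) = [-3.2714, 1.7769, 5.7932, -6.1905]
||prox(x)|| = 9.2598
Step 4: Proximal objective.
0.5*||prox-x||^2 = 0.8321
lambda*||prox|| = 11.9451
Total = 12.7772


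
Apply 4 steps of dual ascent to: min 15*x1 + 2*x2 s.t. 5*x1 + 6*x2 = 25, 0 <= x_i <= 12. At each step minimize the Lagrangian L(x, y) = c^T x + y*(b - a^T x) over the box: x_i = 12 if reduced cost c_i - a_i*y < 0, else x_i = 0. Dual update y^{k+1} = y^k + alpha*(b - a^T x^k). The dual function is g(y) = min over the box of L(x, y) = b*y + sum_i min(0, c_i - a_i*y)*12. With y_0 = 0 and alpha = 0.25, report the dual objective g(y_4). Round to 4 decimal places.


Dual ascent for LP: min 15*x1 + 2*x2, 5*x1 + 6*x2 = 25, 0 <= x_i <= 12
Step 1: y^k = 0.0, reduced costs: (15.0, 2.0)
  x^k = (0.0, 0.0), subgradient = b - a^T x = 25.0
  y^{k+1} = 0.0 + 0.25*25.0 = 6.25
Step 2: y^k = 6.25, reduced costs: (-16.25, -35.5)
  x^k = (12.0, 12.0), subgradient = b - a^T x = -107.0
  y^{k+1} = 6.25 + 0.25*-107.0 = -20.5
Step 3: y^k = -20.5, reduced costs: (117.5, 125.0)
  x^k = (0.0, 0.0), subgradient = b - a^T x = 25.0
  y^{k+1} = -20.5 + 0.25*25.0 = -14.25
Step 4: y^k = -14.25, reduced costs: (86.25, 87.5)
  x^k = (0.0, 0.0), subgradient = b - a^T x = 25.0
  y^{k+1} = -14.25 + 0.25*25.0 = -8.0
Dual objective at y_4 = -8.0: reduced costs (55.0, 50.0), box minimizer x = (0.0, 0.0)
g(y_4) = b*y + (c1 - a1*y)*x1 + (c2 - a2*y)*x2 = 25*(-8.0) + 55.0*0.0 + 50.0*0.0 = -200.0 + 0.0 + 0.0 = -200.0


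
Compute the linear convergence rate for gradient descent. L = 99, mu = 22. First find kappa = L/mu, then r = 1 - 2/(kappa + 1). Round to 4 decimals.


Step 1: Compute the condition number.
kappa = L/mu = 99/22 = 4.5
Step 2: Compute the convergence rate.
r = 1 - 2/(kappa + 1) = 1 - 2*mu/(L + mu) = (L - mu)/(L + mu) = 77/121 = 0.6364


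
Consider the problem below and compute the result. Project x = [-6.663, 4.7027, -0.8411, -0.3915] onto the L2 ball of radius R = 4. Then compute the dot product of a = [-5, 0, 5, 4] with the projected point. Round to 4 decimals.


Step 1: Compute ||x|| (intermediates to 6 decimals).
||x|| = sqrt((-6.663)^2 + 4.7027^2 + (-0.8411)^2 + (-0.3915)^2) = 8.208025
Step 2: Project.
Since ||x|| > R, scale = R/||x|| = 4/8.208025 = 0.487328, proj(x) = scale * x
proj(x) = [-3.247066, 2.291757, -0.409892, -0.190789]
Step 3: Dot product.
a^T * proj(x) = -5*(-3.247066) + 0*2.291757 + 5*(-0.409892) + 4*(-0.190789) = 13.4227


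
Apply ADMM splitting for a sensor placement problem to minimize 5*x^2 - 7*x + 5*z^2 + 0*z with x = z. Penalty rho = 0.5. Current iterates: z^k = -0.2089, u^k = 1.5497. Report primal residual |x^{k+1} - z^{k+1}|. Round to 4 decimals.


ADMM iteration with rho = 0.5, z^k = -0.2089, u^k = 1.5497
Step 1: x-update.
Minimize 5*x^2 - 7*x + (0.5/2)*(x + 0.2089 + 1.5497)^2
FOC: (2*5 + 0.5)*x = 7 + 0.5*(-0.2089 - 1.5497)
x^{k+1} = 0.5829
Step 2: z-update.
Minimize 5*z^2 + 0*z + (0.5/2)*(0.5829 - z + 1.5497)^2
FOC: (2*5 + 0.5)*z = 0 + 0.5*(0.5829 + 1.5497)
z^{k+1} = 0.1016
Step 3: u-update.
u^{k+1} = 1.5497 + 0.5829 - 0.1016 = 2.0311
Step 4: Primal residual = |0.5829 - 0.1016| = 0.4814


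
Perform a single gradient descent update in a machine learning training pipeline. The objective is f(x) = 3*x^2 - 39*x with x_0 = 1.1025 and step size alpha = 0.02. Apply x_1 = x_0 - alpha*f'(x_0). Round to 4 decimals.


We compute the gradient at x_0 and apply the update.
f'(x) = 6*x - 39
f'(1.1025) = 6*1.1025 - 39 = -32.385
x_1 = 1.1025 - 0.02*-32.385 = 1.7502


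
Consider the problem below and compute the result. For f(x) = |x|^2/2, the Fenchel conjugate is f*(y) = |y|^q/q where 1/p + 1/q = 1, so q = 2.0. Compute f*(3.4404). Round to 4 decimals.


The conjugate exponent q satisfies 1/p + 1/q = 1.
p = 2, so q = 2/(2 - 1) = 2.0
|y|^q = 3.4404^2.0 = 11.8364
f*(3.4404) = 11.8364 / 2.0 = 5.9182


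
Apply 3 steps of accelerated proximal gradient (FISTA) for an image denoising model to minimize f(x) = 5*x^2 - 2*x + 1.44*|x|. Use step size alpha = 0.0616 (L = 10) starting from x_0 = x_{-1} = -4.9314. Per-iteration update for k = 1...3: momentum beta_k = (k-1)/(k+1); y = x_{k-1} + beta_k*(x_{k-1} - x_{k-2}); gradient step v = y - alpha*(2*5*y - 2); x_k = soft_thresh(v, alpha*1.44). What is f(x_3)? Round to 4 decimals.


FISTA on f(x) = 5*x^2 - 2*x + 1.44*|x|
L = 10, alpha = 0.0616
Iteration 1: beta = 0.0, y = -4.9314 + 0.0*(-4.9314 + 4.9314) = -4.9314
  grad(y) = -51.314, v = y - alpha*grad = -1.7705
  prox(v) = soft_thresh(-1.7705, 0.0887) = -1.6818
Iteration 2: beta = 0.3333, y = -1.6818 + 0.3333*(-1.6818 + 4.9314) = -0.5985
  grad(y) = -7.9854, v = y - alpha*grad = -0.1066
  prox(v) = soft_thresh(-0.1066, 0.0887) = -0.0179
Iteration 3: beta = 0.5, y = -0.0179 + 0.5*(-0.0179 + 1.6818) = 0.814
  grad(y) = 6.1397, v = y - alpha*grad = 0.4358
  prox(v) = soft_thresh(0.4358, 0.0887) = 0.3471
f(x_3) = 5*0.3471^2 - 2*0.3471 + 1.44*|0.3471| = 0.4079


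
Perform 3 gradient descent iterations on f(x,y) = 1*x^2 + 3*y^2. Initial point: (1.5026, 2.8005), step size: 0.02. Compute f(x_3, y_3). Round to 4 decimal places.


Gradient descent on f(x,y) = 1*x^2 + 3*y^2.
Starting point: (1.5026, 2.8005), alpha = 0.02
Step 1: grad_x = 2*1*1.5026 = 3.0052, grad_y = 2*3*2.8005 = 16.803
  x_1 = 1.5026 - 0.02*3.0052 = 1.4425
  y_1 = 2.8005 - 0.02*16.803 = 2.4644
Step 2: grad_x = 2*1*1.4425 = 2.885, grad_y = 2*3*2.4644 = 14.7866
  x_2 = 1.4425 - 0.02*2.885 = 1.3848
  y_2 = 2.4644 - 0.02*14.7866 = 2.1687
Step 3: grad_x = 2*1*1.3848 = 2.7696, grad_y = 2*3*2.1687 = 13.0122
  x_3 = 1.3848 - 0.02*2.7696 = 1.3294
  y_3 = 2.1687 - 0.02*13.0122 = 1.9085
f(1.3294, 1.9085) = 1*1.3294^2 + 3*1.9085^2 = 12.694


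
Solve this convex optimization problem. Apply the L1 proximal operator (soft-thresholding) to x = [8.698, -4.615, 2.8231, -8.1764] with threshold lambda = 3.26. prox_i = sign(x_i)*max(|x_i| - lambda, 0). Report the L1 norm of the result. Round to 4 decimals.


Soft-thresholding with lambda = 3.26:
prox(8.698) = sign(8.698)*max(|8.698| - 3.26, 0) = 5.438
prox(-4.615) = sign(-4.615)*max(|-4.615| - 3.26, 0) = -1.355
prox(2.8231) = sign(2.8231)*max(|2.8231| - 3.26, 0) = 0.0
prox(-8.1764) = sign(-8.1764)*max(|-8.1764| - 3.26, 0) = -4.9164
prox(x) = [5.438, -1.355, 0.0, -4.9164]
||prox(x)||_1 = 5.438 + 1.355 + 0.0 + 4.9164 = 11.7094


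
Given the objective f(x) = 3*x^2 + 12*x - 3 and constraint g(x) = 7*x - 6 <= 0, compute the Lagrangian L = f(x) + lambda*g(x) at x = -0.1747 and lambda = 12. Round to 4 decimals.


Step 1: Evaluate f(x).
f(-0.1747) = 3*(-0.1747)^2 + 12*(-0.1747) - 3 = -5.0048
Step 2: Evaluate g(x).
g(-0.1747) = 7*-0.1747 - 6 = -7.2229
Step 3: Compute Lagrangian.
L = -5.0048 + 12*-7.2229 = -91.6796


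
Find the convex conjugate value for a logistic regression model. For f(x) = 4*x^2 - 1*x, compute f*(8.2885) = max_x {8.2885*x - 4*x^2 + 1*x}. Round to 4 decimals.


f*(y) = sup_x {y*x - a*x^2 - b*x} = sup_x {(y-b)*x - a*x^2}
FOC: (y - b) - 2a*x = 0 => x* = (y - b)/(2a)
x* = (8.2885 + 1)/(2*4) = 1.1611
f*(8.2885) = (y-b)^2/(4a) = (8.2885 + 1)^2/(4*4)
= 86.2762/16 = 5.3923


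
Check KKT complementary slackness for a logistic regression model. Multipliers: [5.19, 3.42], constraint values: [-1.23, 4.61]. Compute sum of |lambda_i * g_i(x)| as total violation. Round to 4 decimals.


KKT complementary slackness check:
lambda_1 * g_1 = 5.19 * -1.23 = -6.3837
lambda_2 * g_2 = 3.42 * 4.61 = 15.7662
Total violation = 6.3837 + 15.7662 = 22.1499


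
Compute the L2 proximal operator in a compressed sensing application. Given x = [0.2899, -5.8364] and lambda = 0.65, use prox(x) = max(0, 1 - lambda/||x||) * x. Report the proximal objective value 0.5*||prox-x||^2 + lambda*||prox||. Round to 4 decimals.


Step 1: Compute ||x||.
||x|| = 5.8436
Step 2: Compute scaling factor.
scale = max(0, 1 - 0.65/5.8436) = 0.8888
Step 3: prox(x) = [0.2577, -5.1872]
||prox(x)|| = 5.1936
Step 4: Proximal objective.
0.5*||prox-x||^2 = 0.2113
lambda*||prox|| = 3.3758
Total = 3.5871


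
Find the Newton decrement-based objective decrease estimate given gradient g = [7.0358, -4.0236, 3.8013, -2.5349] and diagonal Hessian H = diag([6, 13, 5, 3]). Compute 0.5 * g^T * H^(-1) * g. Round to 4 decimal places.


Step 1: H is diagonal, so H^(-1) * g = [1.1726, -0.3095, 0.7603, -0.845].
Step 2: g^T H^(-1) g = sum_i g_i^2 / H_ii
  = (7.0358)^2/6 + (-4.0236)^2/13 + (3.8013)^2/5 + (-2.5349)^2/3
  = 8.2504 + 1.2453 + 2.89 + 2.1419 = 14.5276
Step 3: Objective decrease = 0.5 * g^T H^(-1) g = 7.2638


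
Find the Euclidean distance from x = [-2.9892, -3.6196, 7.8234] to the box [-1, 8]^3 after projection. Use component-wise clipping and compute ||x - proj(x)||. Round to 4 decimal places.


Project each component onto [-1, 8].
clip(-2.9892) = -1.0, clip(-3.6196) = -1.0, clip(7.8234) = 7.8234
Projection = [-1.0, -1.0, 7.8234]
Squared diffs: [3.9569, 6.8623, 0.0]
Distance = sqrt(10.8192) = 3.2893


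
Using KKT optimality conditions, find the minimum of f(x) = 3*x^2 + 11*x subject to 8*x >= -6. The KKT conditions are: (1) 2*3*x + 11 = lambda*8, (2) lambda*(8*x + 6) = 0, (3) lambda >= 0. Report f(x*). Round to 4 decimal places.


Step 1: Try lambda = 0 (constraint inactive).
x_unc = -11/(2*3) = -1.8333
Check: 8*-1.8333 = -14.6664 < -6 -- violated!
Step 2: Constraint must be active: 8*x = -6
x* = -6/8 = -0.75
lambda = (2*3*(-0.75) + 11)/8 = 0.8125
Step 3: Compute optimal value.
f(x*) = 3*(-0.75)^2 + 11*(-0.75) = -6.5625


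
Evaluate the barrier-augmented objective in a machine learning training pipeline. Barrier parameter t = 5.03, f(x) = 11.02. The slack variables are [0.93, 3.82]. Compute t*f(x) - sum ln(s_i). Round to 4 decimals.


Step 1: Compute log-barrier.
ln values: [-0.0726, 1.3403]
phi = -(-0.0726 + 1.3403) = -1.2677
Step 2: Compute augmented objective.
t*f(x) = 5.03*11.02 = 55.4306
Total = 55.4306 - 1.2677 = 54.1629


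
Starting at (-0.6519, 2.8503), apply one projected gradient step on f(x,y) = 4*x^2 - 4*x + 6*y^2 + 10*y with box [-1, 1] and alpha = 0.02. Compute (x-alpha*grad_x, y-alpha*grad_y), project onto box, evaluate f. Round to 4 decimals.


Step 1: Compute gradient at (-0.6519, 2.8503).
grad_x = 2*4*-0.6519 - 4 = -9.2152
grad_y = 2*6*2.8503 + 10 = 44.2036
Step 2: Gradient step.
x_raw = -0.6519 - 0.02*-9.2152 = -0.4676
y_raw = 2.8503 - 0.02*44.2036 = 1.9662
Step 3: Project onto [-1, 1].
x_proj = clip(-0.4676) = -0.4676
y_proj = clip(1.9662) = 1.0
Step 4: Evaluate f.
f(-0.4676, 1.0) = 18.745


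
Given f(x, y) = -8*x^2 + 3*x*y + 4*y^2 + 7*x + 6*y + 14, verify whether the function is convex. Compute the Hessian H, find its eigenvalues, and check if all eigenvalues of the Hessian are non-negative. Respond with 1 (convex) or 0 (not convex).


The Hessian of f(x,y) = -8*x^2 + 3*x*y + 4*y^2 + 7*x + 6*y + 14 is:
H = [[-16, 3], [3, 8]]
Trace = -16 + 8 = -8
Determinant = -16*8 - (3)^2 = -137
Discriminant = (-8)^2 - 4*-137 = 612.0
Eigenvalues: lambda_1 = -16.3693, lambda_2 = 8.3693
The function is not convex.

0


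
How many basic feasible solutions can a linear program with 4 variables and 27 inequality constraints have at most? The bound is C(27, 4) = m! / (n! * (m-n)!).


Each vertex corresponds to some choice of n active constraints out of m, so the number of vertices is at most C(m, n) = m! / (n!(m-n)!).
m = 27, n = 4
Numerator: 27 * 26 * 25 * 24
Denominator: 4! = 24
C(27, 4) = 17550


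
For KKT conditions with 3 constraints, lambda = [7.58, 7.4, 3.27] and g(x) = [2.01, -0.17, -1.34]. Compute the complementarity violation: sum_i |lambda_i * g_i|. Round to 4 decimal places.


KKT complementary slackness check:
lambda_1 * g_1 = 7.58 * 2.01 = 15.2358
lambda_2 * g_2 = 7.4 * -0.17 = -1.258
lambda_3 * g_3 = 3.27 * -1.34 = -4.3818
Total violation = 15.2358 + 1.258 + 4.3818 = 20.8756


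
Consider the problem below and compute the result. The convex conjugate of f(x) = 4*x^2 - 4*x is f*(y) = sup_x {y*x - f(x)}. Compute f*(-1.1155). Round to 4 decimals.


f*(y) = sup_x {y*x - a*x^2 - b*x} = sup_x {(y-b)*x - a*x^2}
FOC: (y - b) - 2a*x = 0 => x* = (y - b)/(2a)
x* = (-1.1155 + 4)/(2*4) = 0.3606
f*(-1.1155) = (y-b)^2/(4a) = (-1.1155 + 4)^2/(4*4)
= 8.3203/16 = 0.52


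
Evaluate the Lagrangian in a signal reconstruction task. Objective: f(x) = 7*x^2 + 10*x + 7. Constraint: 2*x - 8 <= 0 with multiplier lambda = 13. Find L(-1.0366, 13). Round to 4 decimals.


Step 1: Evaluate f(x).
f(-1.0366) = 7*(-1.0366)^2 + 10*(-1.0366) + 7 = 4.1558
Step 2: Evaluate g(x).
g(-1.0366) = 2*-1.0366 - 8 = -10.0732
Step 3: Compute Lagrangian.
L = 4.1558 + 13*-10.0732 = -126.7958


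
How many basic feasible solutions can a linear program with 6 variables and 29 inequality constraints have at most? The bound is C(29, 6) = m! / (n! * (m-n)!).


Each vertex corresponds to some choice of n active constraints out of m, so the number of vertices is at most C(m, n) = m! / (n!(m-n)!).
m = 29, n = 6
Numerator: 29 * 28 * 27 * 26 * 25 * 24
Denominator: 6! = 720
C(29, 6) = 475020


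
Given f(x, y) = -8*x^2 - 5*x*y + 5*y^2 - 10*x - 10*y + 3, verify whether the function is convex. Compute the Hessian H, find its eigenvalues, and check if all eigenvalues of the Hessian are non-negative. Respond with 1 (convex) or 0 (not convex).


The Hessian of f(x,y) = -8*x^2 - 5*x*y + 5*y^2 - 10*x - 10*y + 3 is:
H = [[-16, -5], [-5, 10]]
Trace = -16 + 10 = -6
Determinant = -16*10 - (-5)^2 = -185
Discriminant = (-6)^2 - 4*-185 = 776.0
Eigenvalues: lambda_1 = -16.9284, lambda_2 = 10.9284
The function is not convex.

0


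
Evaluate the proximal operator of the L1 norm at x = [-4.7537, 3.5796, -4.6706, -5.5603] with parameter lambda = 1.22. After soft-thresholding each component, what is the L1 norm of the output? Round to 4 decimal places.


Soft-thresholding with lambda = 1.22:
prox(-4.7537) = sign(-4.7537)*max(|-4.7537| - 1.22, 0) = -3.5337
prox(3.5796) = sign(3.5796)*max(|3.5796| - 1.22, 0) = 2.3596
prox(-4.6706) = sign(-4.6706)*max(|-4.6706| - 1.22, 0) = -3.4506
prox(-5.5603) = sign(-5.5603)*max(|-5.5603| - 1.22, 0) = -4.3403
prox(x) = [-3.5337, 2.3596, -3.4506, -4.3403]
||prox(x)||_1 = 3.5337 + 2.3596 + 3.4506 + 4.3403 = 13.6842


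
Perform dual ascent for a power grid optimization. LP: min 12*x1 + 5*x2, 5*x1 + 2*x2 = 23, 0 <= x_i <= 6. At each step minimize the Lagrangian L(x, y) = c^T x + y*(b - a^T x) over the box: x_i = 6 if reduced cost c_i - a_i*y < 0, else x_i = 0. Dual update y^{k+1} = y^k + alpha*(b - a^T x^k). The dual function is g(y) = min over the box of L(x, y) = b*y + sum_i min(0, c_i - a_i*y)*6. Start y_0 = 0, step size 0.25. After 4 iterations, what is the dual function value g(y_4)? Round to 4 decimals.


Dual ascent for LP: min 12*x1 + 5*x2, 5*x1 + 2*x2 = 23, 0 <= x_i <= 6
Step 1: y^k = 0.0, reduced costs: (12.0, 5.0)
  x^k = (0.0, 0.0), subgradient = b - a^T x = 23.0
  y^{k+1} = 0.0 + 0.25*23.0 = 5.75
Step 2: y^k = 5.75, reduced costs: (-16.75, -6.5)
  x^k = (6.0, 6.0), subgradient = b - a^T x = -19.0
  y^{k+1} = 5.75 + 0.25*-19.0 = 1.0
Step 3: y^k = 1.0, reduced costs: (7.0, 3.0)
  x^k = (0.0, 0.0), subgradient = b - a^T x = 23.0
  y^{k+1} = 1.0 + 0.25*23.0 = 6.75
Step 4: y^k = 6.75, reduced costs: (-21.75, -8.5)
  x^k = (6.0, 6.0), subgradient = b - a^T x = -19.0
  y^{k+1} = 6.75 + 0.25*-19.0 = 2.0
Dual objective at y_4 = 2.0: reduced costs (2.0, 1.0), box minimizer x = (0.0, 0.0)
g(y_4) = b*y + (c1 - a1*y)*x1 + (c2 - a2*y)*x2 = 23*2.0 + 2.0*0.0 + 1.0*0.0 = 46.0 + 0.0 + 0.0 = 46.0


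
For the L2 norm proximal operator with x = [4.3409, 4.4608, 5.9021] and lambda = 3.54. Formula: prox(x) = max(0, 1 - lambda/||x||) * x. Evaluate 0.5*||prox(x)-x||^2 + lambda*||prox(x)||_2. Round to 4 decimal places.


Step 1: Compute ||x||.
||x|| = 8.5777
Step 2: Compute scaling factor.
scale = max(0, 1 - 3.54/8.5777) = 0.5873
Step 3: prox(x) = [2.5494, 2.6198, 3.4663]
||prox(x)|| = 5.0377
Step 4: Proximal objective.
0.5*||prox-x||^2 = 6.2658
lambda*||prox|| = 17.8335
Total = 24.0993


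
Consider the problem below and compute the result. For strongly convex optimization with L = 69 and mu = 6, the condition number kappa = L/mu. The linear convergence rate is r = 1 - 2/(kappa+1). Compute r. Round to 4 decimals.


Step 1: Compute the condition number.
kappa = L/mu = 69/6 = 11.5
Step 2: Compute the convergence rate.
r = 1 - 2/(kappa + 1) = 1 - 2*mu/(L + mu) = (L - mu)/(L + mu) = 63/75 = 0.84


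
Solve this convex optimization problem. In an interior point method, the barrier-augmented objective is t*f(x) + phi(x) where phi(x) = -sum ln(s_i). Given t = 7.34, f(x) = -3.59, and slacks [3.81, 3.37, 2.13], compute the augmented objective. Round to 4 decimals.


Step 1: Compute log-barrier.
ln values: [1.3376, 1.2149, 0.7561]
phi = -(1.3376 + 1.2149 + 0.7561) = -3.3087
Step 2: Compute augmented objective.
t*f(x) = 7.34*-3.59 = -26.3506
Total = -26.3506 - 3.3087 = -29.6593


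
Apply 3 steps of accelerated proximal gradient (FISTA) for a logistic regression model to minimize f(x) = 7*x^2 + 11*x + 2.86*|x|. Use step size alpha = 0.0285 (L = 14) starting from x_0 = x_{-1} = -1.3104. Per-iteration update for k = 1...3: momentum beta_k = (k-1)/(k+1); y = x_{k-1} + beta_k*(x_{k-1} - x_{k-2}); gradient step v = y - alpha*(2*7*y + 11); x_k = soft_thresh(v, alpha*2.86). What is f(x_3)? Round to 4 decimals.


FISTA on f(x) = 7*x^2 + 11*x + 2.86*|x|
L = 14, alpha = 0.0285
Iteration 1: beta = 0.0, y = -1.3104 + 0.0*(-1.3104 + 1.3104) = -1.3104
  grad(y) = -7.3456, v = y - alpha*grad = -1.1011
  prox(v) = soft_thresh(-1.1011, 0.0815) = -1.0195
Iteration 2: beta = 0.3333, y = -1.0195 + 0.3333*(-1.0195 + 1.3104) = -0.9226
  grad(y) = -1.9162, v = y - alpha*grad = -0.868
  prox(v) = soft_thresh(-0.868, 0.0815) = -0.7865
Iteration 3: beta = 0.5, y = -0.7865 + 0.5*(-0.7865 + 1.0195) = -0.6699
  grad(y) = 1.621, v = y - alpha*grad = -0.7161
  prox(v) = soft_thresh(-0.7161, 0.0815) = -0.6346
f(x_3) = 7*(-0.6346)^2 + 11*(-0.6346) + 2.86*|-0.6346| = -2.3466


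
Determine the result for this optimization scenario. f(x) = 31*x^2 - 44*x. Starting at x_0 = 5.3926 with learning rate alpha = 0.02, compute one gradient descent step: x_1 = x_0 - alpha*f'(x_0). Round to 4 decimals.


We compute the gradient at x_0 and apply the update.
f'(x) = 62*x - 44
f'(5.3926) = 62*5.3926 - 44 = 290.3412
x_1 = 5.3926 - 0.02*290.3412 = -0.4142


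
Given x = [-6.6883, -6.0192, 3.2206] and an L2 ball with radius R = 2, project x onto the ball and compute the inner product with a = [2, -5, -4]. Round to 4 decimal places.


Step 1: Compute ||x|| (intermediates to 6 decimals).
||x|| = sqrt((-6.6883)^2 + (-6.0192)^2 + 3.2206^2) = 9.557007
Step 2: Project.
Since ||x|| > R, scale = R/||x|| = 2/9.557007 = 0.209271, proj(x) = scale * x
proj(x) = [-1.399667, -1.259644, 0.673978]
Step 3: Dot product.
a^T * proj(x) = 2*(-1.399667) - 5*(-1.259644) - 4*0.673978 = 0.803


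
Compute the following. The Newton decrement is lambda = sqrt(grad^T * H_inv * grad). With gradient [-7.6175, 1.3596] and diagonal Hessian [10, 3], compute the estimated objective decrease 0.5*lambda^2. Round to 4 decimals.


Step 1: H is diagonal, so H^(-1) * g = [-0.7618, 0.4532].
Step 2: g^T H^(-1) g = sum_i g_i^2 / H_ii
  = (-7.6175)^2/10 + (1.3596)^2/3
  = 5.8026 + 0.6162 = 6.4188
Step 3: Objective decrease = 0.5 * g^T H^(-1) g = 3.2094


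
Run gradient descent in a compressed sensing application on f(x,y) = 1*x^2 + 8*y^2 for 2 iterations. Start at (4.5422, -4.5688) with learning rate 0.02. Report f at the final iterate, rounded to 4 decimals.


Gradient descent on f(x,y) = 1*x^2 + 8*y^2.
Starting point: (4.5422, -4.5688), alpha = 0.02
Step 1: grad_x = 2*1*4.5422 = 9.0844, grad_y = 2*8*-4.5688 = -73.1008
  x_1 = 4.5422 - 0.02*9.0844 = 4.3605
  y_1 = -4.5688 - 0.02*-73.1008 = -3.1068
Step 2: grad_x = 2*1*4.3605 = 8.721, grad_y = 2*8*-3.1068 = -49.7085
  x_2 = 4.3605 - 0.02*8.721 = 4.1861
  y_2 = -3.1068 - 0.02*-49.7085 = -2.1126
f(4.1861, -2.1126) = 1*4.1861^2 + 8*(-2.1126)^2 = 53.2284


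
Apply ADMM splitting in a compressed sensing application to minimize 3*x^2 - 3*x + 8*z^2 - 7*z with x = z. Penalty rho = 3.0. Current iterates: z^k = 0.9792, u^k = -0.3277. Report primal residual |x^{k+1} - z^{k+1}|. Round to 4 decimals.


ADMM iteration with rho = 3.0, z^k = 0.9792, u^k = -0.3277
Step 1: x-update.
Minimize 3*x^2 - 3*x + (3.0/2)*(x - 0.9792 - 0.3277)^2
FOC: (2*3 + 3.0)*x = 3 + 3.0*(0.9792 + 0.3277)
x^{k+1} = 0.769
Step 2: z-update.
Minimize 8*z^2 - 7*z + (3.0/2)*(0.769 - z - 0.3277)^2
FOC: (2*8 + 3.0)*z = 7 + 3.0*(0.769 - 0.3277)
z^{k+1} = 0.4381
Step 3: u-update.
u^{k+1} = -0.3277 + 0.769 - 0.4381 = 0.0032
Step 4: Primal residual = |0.769 - 0.4381| = 0.3309


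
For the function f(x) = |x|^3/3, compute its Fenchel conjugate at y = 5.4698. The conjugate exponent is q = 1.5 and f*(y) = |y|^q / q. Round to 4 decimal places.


The conjugate exponent q satisfies 1/p + 1/q = 1.
p = 3, so q = 3/(3 - 1) = 1.5
|y|^q = 5.4698^1.5 = 12.7926
f*(5.4698) = 12.7926 / 1.5 = 8.5284


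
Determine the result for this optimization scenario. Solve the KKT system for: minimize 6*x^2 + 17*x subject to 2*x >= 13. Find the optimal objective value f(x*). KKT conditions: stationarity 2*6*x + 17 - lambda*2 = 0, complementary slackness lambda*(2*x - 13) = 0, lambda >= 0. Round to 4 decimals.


Step 1: Try lambda = 0 (constraint inactive).
x_unc = -17/(2*6) = -1.4167
Check: 2*-1.4167 = -2.8334 < 13 -- violated!
Step 2: Constraint must be active: 2*x = 13
x* = 13/2 = 6.5
lambda = (2*6*6.5 + 17)/2 = 47.5
Step 3: Compute optimal value.
f(x*) = 6*6.5^2 + 17*6.5 = 364.0


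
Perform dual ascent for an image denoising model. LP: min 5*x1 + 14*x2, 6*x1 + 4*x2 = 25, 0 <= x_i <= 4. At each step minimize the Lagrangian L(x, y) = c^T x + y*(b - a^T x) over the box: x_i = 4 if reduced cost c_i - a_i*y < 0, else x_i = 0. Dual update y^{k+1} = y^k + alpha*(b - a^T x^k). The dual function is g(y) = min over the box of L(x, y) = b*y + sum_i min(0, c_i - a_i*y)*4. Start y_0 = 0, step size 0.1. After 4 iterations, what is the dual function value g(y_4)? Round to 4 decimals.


Dual ascent for LP: min 5*x1 + 14*x2, 6*x1 + 4*x2 = 25, 0 <= x_i <= 4
Step 1: y^k = 0.0, reduced costs: (5.0, 14.0)
  x^k = (0.0, 0.0), subgradient = b - a^T x = 25.0
  y^{k+1} = 0.0 + 0.1*25.0 = 2.5
Step 2: y^k = 2.5, reduced costs: (-10.0, 4.0)
  x^k = (4.0, 0.0), subgradient = b - a^T x = 1.0
  y^{k+1} = 2.5 + 0.1*1.0 = 2.6
Step 3: y^k = 2.6, reduced costs: (-10.6, 3.6)
  x^k = (4.0, 0.0), subgradient = b - a^T x = 1.0
  y^{k+1} = 2.6 + 0.1*1.0 = 2.7
Step 4: y^k = 2.7, reduced costs: (-11.2, 3.2)
  x^k = (4.0, 0.0), subgradient = b - a^T x = 1.0
  y^{k+1} = 2.7 + 0.1*1.0 = 2.8
Dual objective at y_4 = 2.8: reduced costs (-11.8, 2.8), box minimizer x = (4.0, 0.0)
g(y_4) = b*y + (c1 - a1*y)*x1 + (c2 - a2*y)*x2 = 25*2.8 + (-11.8)*4.0 + 2.8*0.0 = 70.0 - 47.2 + 0.0 = 22.8


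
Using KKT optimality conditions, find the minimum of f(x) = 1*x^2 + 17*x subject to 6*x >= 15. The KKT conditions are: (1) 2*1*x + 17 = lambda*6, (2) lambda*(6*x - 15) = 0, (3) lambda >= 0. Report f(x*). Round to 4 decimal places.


Step 1: Try lambda = 0 (constraint inactive).
x_unc = -17/(2*1) = -8.5
Check: 6*-8.5 = -51.0 < 15 -- violated!
Step 2: Constraint must be active: 6*x = 15
x* = 15/6 = 2.5
lambda = (2*1*2.5 + 17)/6 = 3.6667
Step 3: Compute optimal value.
f(x*) = 1*2.5^2 + 17*2.5 = 48.75


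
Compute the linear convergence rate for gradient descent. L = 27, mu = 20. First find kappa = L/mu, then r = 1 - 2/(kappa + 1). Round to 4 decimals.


Step 1: Compute the condition number.
kappa = L/mu = 27/20 = 1.35
Step 2: Compute the convergence rate.
r = 1 - 2/(kappa + 1) = 1 - 2*mu/(L + mu) = (L - mu)/(L + mu) = 7/47 = 0.1489


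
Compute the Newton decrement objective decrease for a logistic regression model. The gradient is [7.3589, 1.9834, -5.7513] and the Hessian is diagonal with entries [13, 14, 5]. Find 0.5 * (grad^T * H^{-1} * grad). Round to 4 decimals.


Step 1: H is diagonal, so H^(-1) * g = [0.5661, 0.1417, -1.1503].
Step 2: g^T H^(-1) g = sum_i g_i^2 / H_ii
  = (7.3589)^2/13 + (1.9834)^2/14 + (-5.7513)^2/5
  = 4.1656 + 0.281 + 6.6155 = 11.0621
Step 3: Objective decrease = 0.5 * g^T H^(-1) g = 5.5311


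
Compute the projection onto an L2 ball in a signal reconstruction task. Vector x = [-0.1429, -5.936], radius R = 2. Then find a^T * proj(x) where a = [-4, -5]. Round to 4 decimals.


Step 1: Compute ||x|| (intermediates to 6 decimals).
||x|| = sqrt((-0.1429)^2 + (-5.936)^2) = 5.93772
Step 2: Project.
Since ||x|| > R, scale = R/||x|| = 2/5.93772 = 0.33683, proj(x) = scale * x
proj(x) = [-0.048133, -1.999423]
Step 3: Dot product.
a^T * proj(x) = -4*(-0.048133) - 5*(-1.999423) = 10.1896


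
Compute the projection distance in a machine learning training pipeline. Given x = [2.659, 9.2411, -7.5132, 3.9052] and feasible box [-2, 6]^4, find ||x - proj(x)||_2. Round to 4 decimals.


Project each component onto [-2, 6].
clip(2.659) = 2.659, clip(9.2411) = 6.0, clip(-7.5132) = -2.0, clip(3.9052) = 3.9052
Projection = [2.659, 6.0, -2.0, 3.9052]
Squared diffs: [0.0, 10.5047, 30.3954, 0.0]
Distance = sqrt(40.9001) = 6.3953


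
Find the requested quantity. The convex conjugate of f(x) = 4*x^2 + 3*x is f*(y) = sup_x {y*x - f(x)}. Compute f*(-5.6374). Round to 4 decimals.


f*(y) = sup_x {y*x - a*x^2 - b*x} = sup_x {(y-b)*x - a*x^2}
FOC: (y - b) - 2a*x = 0 => x* = (y - b)/(2a)
x* = (-5.6374 - 3)/(2*4) = -1.0797
f*(-5.6374) = (y-b)^2/(4a) = (-5.6374 - 3)^2/(4*4)
= 74.6047/16 = 4.6628


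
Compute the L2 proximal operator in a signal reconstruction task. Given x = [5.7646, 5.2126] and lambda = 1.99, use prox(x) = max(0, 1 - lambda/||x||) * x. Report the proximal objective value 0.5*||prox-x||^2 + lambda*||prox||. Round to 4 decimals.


Step 1: Compute ||x||.
||x|| = 7.7719
Step 2: Compute scaling factor.
scale = max(0, 1 - 1.99/7.7719) = 0.7439
Step 3: prox(x) = [4.2886, 3.8779]
||prox(x)|| = 5.7819
Step 4: Proximal objective.
0.5*||prox-x||^2 = 1.9801
lambda*||prox|| = 11.506
Total = 13.486


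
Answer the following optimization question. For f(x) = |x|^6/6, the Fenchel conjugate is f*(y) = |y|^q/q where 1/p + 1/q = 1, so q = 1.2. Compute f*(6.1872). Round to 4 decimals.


The conjugate exponent q satisfies 1/p + 1/q = 1.
p = 6, so q = 6/(6 - 1) = 1.2
|y|^q = 6.1872^1.2 = 8.9083
f*(6.1872) = 8.9083 / 1.2 = 7.4236


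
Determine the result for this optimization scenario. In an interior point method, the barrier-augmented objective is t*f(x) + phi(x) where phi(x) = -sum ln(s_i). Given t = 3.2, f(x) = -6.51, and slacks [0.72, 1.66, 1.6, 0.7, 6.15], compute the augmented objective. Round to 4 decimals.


Step 1: Compute log-barrier.
ln values: [-0.3285, 0.5068, 0.47, -0.3567, 1.8165]
phi = -(-0.3285 + 0.5068 + 0.47 - 0.3567 + 1.8165) = -2.1081
Step 2: Compute augmented objective.
t*f(x) = 3.2*-6.51 = -20.832
Total = -20.832 - 2.1081 = -22.9401


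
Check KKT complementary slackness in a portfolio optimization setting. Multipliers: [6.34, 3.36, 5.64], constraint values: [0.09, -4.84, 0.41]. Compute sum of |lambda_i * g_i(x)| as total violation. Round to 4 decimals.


KKT complementary slackness check:
lambda_1 * g_1 = 6.34 * 0.09 = 0.5706
lambda_2 * g_2 = 3.36 * -4.84 = -16.2624
lambda_3 * g_3 = 5.64 * 0.41 = 2.3124
Total violation = 0.5706 + 16.2624 + 2.3124 = 19.1454


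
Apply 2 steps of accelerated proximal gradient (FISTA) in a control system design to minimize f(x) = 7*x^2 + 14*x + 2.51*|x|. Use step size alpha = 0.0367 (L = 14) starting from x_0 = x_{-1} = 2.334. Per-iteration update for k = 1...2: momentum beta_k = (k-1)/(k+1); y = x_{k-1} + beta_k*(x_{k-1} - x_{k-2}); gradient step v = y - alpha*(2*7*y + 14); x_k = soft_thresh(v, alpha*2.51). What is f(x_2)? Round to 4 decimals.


FISTA on f(x) = 7*x^2 + 14*x + 2.51*|x|
L = 14, alpha = 0.0367
Iteration 1: beta = 0.0, y = 2.334 + 0.0*(2.334 - 2.334) = 2.334
  grad(y) = 46.676, v = y - alpha*grad = 0.621
  prox(v) = soft_thresh(0.621, 0.0921) = 0.5289
Iteration 2: beta = 0.3333, y = 0.5289 + 0.3333*(0.5289 - 2.334) = -0.0728
  grad(y) = 12.9803, v = y - alpha*grad = -0.5492
  prox(v) = soft_thresh(-0.5492, 0.0921) = -0.4571
f(x_2) = 7*(-0.4571)^2 + 14*(-0.4571) + 2.51*|-0.4571| = -3.7895


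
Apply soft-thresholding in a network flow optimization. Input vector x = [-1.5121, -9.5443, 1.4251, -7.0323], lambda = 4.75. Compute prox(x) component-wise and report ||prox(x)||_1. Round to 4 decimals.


Soft-thresholding with lambda = 4.75:
prox(-1.5121) = sign(-1.5121)*max(|-1.5121| - 4.75, 0) = 0.0
prox(-9.5443) = sign(-9.5443)*max(|-9.5443| - 4.75, 0) = -4.7943
prox(1.4251) = sign(1.4251)*max(|1.4251| - 4.75, 0) = 0.0
prox(-7.0323) = sign(-7.0323)*max(|-7.0323| - 4.75, 0) = -2.2823
prox(x) = [0.0, -4.7943, 0.0, -2.2823]
||prox(x)||_1 = 0.0 + 4.7943 + 0.0 + 2.2823 = 7.0766


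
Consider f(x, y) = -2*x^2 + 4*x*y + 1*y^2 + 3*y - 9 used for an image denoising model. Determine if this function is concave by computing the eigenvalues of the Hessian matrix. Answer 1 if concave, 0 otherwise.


The Hessian of f(x,y) = -2*x^2 + 4*x*y + 1*y^2 + 3*y - 9 is:
H = [[-4, 4], [4, 2]]
Trace = -4 + 2 = -2
Determinant = -4*2 - (4)^2 = -24
Discriminant = (-2)^2 - 4*-24 = 100.0
Eigenvalues: lambda_1 = -6.0, lambda_2 = 4.0
The function is not concave.

0


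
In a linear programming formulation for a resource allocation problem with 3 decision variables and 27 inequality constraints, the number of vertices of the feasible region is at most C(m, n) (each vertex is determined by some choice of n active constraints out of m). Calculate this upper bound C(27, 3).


Each vertex corresponds to some choice of n active constraints out of m, so the number of vertices is at most C(m, n) = m! / (n!(m-n)!).
m = 27, n = 3
Numerator: 27 * 26 * 25
Denominator: 3! = 6
C(27, 3) = 2925


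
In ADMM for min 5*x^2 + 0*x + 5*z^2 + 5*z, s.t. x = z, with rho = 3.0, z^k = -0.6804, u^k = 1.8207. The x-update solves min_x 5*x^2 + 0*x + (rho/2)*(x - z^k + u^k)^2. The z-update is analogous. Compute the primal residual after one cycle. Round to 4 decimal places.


ADMM iteration with rho = 3.0, z^k = -0.6804, u^k = 1.8207
Step 1: x-update.
Minimize 5*x^2 + 0*x + (3.0/2)*(x + 0.6804 + 1.8207)^2
FOC: (2*5 + 3.0)*x = 0 + 3.0*(-0.6804 - 1.8207)
x^{k+1} = -0.5772
Step 2: z-update.
Minimize 5*z^2 + 5*z + (3.0/2)*(-0.5772 - z + 1.8207)^2
FOC: (2*5 + 3.0)*z = -5 + 3.0*(-0.5772 + 1.8207)
z^{k+1} = -0.0976
Step 3: u-update.
u^{k+1} = 1.8207 - 0.5772 + 0.0976 = 1.3412
Step 4: Primal residual = |-0.5772 + 0.0976| = 0.4795


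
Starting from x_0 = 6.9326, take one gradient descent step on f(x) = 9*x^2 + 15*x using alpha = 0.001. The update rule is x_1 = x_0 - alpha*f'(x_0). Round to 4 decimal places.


We compute the gradient at x_0 and apply the update.
f'(x) = 18*x + 15
f'(6.9326) = 18*6.9326 + 15 = 139.7868
x_1 = 6.9326 - 0.001*139.7868 = 6.7928


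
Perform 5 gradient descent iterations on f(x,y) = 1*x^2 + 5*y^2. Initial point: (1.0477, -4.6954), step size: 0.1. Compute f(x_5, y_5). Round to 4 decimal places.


Gradient descent on f(x,y) = 1*x^2 + 5*y^2.
Starting point: (1.0477, -4.6954), alpha = 0.1
Step 1: grad_x = 2*1*1.0477 = 2.0954, grad_y = 2*5*-4.6954 = -46.954
  x_1 = 1.0477 - 0.1*2.0954 = 0.8382
  y_1 = -4.6954 - 0.1*-46.954 = 0.0
Step 2: grad_x = 2*1*0.8382 = 1.6763, grad_y = 2*5*0.0 = 0.0
  x_2 = 0.8382 - 0.1*1.6763 = 0.6705
  y_2 = 0.0 - 0.1*0.0 = 0.0
Step 3: grad_x = 2*1*0.6705 = 1.3411, grad_y = 2*5*0.0 = 0.0
  x_3 = 0.6705 - 0.1*1.3411 = 0.5364
  y_3 = 0.0 - 0.1*0.0 = 0.0
Step 4: grad_x = 2*1*0.5364 = 1.0728, grad_y = 2*5*0.0 = 0.0
  x_4 = 0.5364 - 0.1*1.0728 = 0.4291
  y_4 = 0.0 - 0.1*0.0 = 0.0
Step 5: grad_x = 2*1*0.4291 = 0.8583, grad_y = 2*5*0.0 = 0.0
  x_5 = 0.4291 - 0.1*0.8583 = 0.3433
  y_5 = 0.0 - 0.1*0.0 = 0.0
f(0.3433, 0.0) = 1*0.3433^2 + 5*0.0^2 = 0.1179


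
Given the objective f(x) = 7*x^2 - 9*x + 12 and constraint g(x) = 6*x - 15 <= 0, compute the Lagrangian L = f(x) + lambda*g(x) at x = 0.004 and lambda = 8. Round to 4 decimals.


Step 1: Evaluate f(x).
f(0.004) = 7*0.004^2 - 9*0.004 + 12 = 11.9641
Step 2: Evaluate g(x).
g(0.004) = 6*0.004 - 15 = -14.976
Step 3: Compute Lagrangian.
L = 11.9641 + 8*-14.976 = -107.8439


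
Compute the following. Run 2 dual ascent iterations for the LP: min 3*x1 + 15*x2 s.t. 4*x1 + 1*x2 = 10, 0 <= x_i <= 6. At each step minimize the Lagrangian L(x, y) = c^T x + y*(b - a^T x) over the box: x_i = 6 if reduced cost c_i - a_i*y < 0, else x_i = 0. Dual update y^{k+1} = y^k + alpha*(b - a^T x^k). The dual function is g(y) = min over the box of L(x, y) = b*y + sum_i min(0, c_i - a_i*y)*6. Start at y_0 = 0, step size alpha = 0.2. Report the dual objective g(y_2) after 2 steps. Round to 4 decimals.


Dual ascent for LP: min 3*x1 + 15*x2, 4*x1 + 1*x2 = 10, 0 <= x_i <= 6
Step 1: y^k = 0.0, reduced costs: (3.0, 15.0)
  x^k = (0.0, 0.0), subgradient = b - a^T x = 10.0
  y^{k+1} = 0.0 + 0.2*10.0 = 2.0
Step 2: y^k = 2.0, reduced costs: (-5.0, 13.0)
  x^k = (6.0, 0.0), subgradient = b - a^T x = -14.0
  y^{k+1} = 2.0 + 0.2*-14.0 = -0.8
Dual objective at y_2 = -0.8: reduced costs (6.2, 15.8), box minimizer x = (0.0, 0.0)
g(y_2) = b*y + (c1 - a1*y)*x1 + (c2 - a2*y)*x2 = 10*(-0.8) + 6.2*0.0 + 15.8*0.0 = -8.0 + 0.0 + 0.0 = -8.0


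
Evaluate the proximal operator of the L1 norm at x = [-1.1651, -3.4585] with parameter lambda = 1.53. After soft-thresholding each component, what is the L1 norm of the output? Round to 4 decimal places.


Soft-thresholding with lambda = 1.53:
prox(-1.1651) = sign(-1.1651)*max(|-1.1651| - 1.53, 0) = 0.0
prox(-3.4585) = sign(-3.4585)*max(|-3.4585| - 1.53, 0) = -1.9285
prox(x) = [0.0, -1.9285]
||prox(x)||_1 = 0.0 + 1.9285 = 1.9285


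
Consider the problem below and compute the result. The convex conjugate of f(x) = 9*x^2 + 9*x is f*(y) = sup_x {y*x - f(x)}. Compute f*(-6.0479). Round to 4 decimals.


f*(y) = sup_x {y*x - a*x^2 - b*x} = sup_x {(y-b)*x - a*x^2}
FOC: (y - b) - 2a*x = 0 => x* = (y - b)/(2a)
x* = (-6.0479 - 9)/(2*9) = -0.836
f*(-6.0479) = (y-b)^2/(4a) = (-6.0479 - 9)^2/(4*9)
= 226.4393/36 = 6.29
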